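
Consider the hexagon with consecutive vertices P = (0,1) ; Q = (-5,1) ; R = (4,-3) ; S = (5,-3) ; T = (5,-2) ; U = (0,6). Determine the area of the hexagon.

27

Apply the surveyor's formula: 2A = Σ (x_i·y_{i+1} − x_{i+1}·y_i), indices taken mod 6.
P→Q: (0)(1) − (-5)(1) = 5
Q→R: (-5)(-3) − (4)(1) = 11
R→S: (4)(-3) − (5)(-3) = 3
S→T: (5)(-2) − (5)(-3) = 5
T→U: (5)(6) − (0)(-2) = 30
U→P: (0)(1) − (0)(6) = 0
Σ = 54
Area = |Σ|/2 = 27.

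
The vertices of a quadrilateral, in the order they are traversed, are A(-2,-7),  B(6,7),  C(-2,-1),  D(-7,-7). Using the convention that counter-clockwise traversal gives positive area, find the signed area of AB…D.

39

Apply Gauss's area formula: 2A = Σ (x_i·y_{i+1} − x_{i+1}·y_i), indices taken mod 4.
A→B: (-2)(7) − (6)(-7) = 28
B→C: (6)(-1) − (-2)(7) = 8
C→D: (-2)(-7) − (-7)(-1) = 7
D→A: (-7)(-7) − (-2)(-7) = 35
Σ = 78
Signed area = Σ/2 = 39 (positive ⇒ counter-clockwise traversal).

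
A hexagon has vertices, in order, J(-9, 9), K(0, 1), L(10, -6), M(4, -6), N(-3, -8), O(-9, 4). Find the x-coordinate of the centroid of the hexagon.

Apply Gauss's area formula. First the cross-terms c_i = x_i·y_{i+1} − x_{i+1}·y_i:
  -9, -10, -36, -50, -84, -45  ⇒  2A = -234, A = -117.
Then Σ (x_i + x_{i+1})·c_i = 1245, so x̄ = 1245 / (6·(-117)) = -415/234.

-415/234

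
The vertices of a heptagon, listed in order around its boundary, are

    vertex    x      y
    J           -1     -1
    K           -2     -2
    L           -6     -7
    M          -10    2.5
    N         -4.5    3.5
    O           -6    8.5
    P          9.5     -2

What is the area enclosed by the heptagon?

102.125

Σ = (0) + (2) + (-85) + (-23.75) + (-17.25) + (-68.75) + (-11.5) = -204.25
Area = |Σ|/2 = 102.125.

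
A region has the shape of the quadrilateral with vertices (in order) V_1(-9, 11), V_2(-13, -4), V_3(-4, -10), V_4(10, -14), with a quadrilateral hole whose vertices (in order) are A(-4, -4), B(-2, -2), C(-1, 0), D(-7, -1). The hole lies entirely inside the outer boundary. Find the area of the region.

205

Outer boundary:
Apply the shoelace (surveyor's) formula: 2A = Σ (x_i·y_{i+1} − x_{i+1}·y_i), indices taken mod 4.
Σ = (179) + (114) + (156) + (-16) = 433
Area = |Σ|/2 = 216.5.
Hole:
Apply the surveyor's formula: 2A = Σ (x_i·y_{i+1} − x_{i+1}·y_i), indices taken mod 4.
A→B: (-4)(-2) − (-2)(-4) = 0
B→C: (-2)(0) − (-1)(-2) = -2
C→D: (-1)(-1) − (-7)(0) = 1
D→A: (-7)(-4) − (-4)(-1) = 24
Σ = 23
Area = |Σ|/2 = 11.5.
Net area = 216.5 − 11.5 = 205.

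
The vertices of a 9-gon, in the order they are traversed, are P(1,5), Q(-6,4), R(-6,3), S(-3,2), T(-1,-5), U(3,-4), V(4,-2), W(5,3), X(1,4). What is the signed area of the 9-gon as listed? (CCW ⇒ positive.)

61.5

Apply the shoelace formula: 2A = Σ (x_i·y_{i+1} − x_{i+1}·y_i), indices taken mod 9.
Cross-terms: 34, 6, -3, 17, 19, 10, 22, 17, 1  ⇒  Σ = 123
Signed area = Σ/2 = 61.5 (positive ⇒ counter-clockwise traversal).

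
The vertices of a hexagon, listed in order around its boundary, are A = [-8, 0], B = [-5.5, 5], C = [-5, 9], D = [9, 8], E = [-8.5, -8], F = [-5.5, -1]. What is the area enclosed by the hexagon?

116.5

A→B: (-8)(5) − (-5.5)(0) = -40
B→C: (-5.5)(9) − (-5)(5) = -24.5
C→D: (-5)(8) − (9)(9) = -121
D→E: (9)(-8) − (-8.5)(8) = -4
E→F: (-8.5)(-1) − (-5.5)(-8) = -35.5
F→A: (-5.5)(0) − (-8)(-1) = -8
Σ = -233
Area = |Σ|/2 = 116.5.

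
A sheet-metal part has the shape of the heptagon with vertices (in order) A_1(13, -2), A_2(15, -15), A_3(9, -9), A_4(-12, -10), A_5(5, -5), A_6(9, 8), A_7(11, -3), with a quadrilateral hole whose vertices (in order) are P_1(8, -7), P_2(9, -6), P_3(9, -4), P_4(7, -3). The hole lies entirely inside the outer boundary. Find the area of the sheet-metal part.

Outer boundary:
Σ = (-165) + (0) + (-198) + (110) + (85) + (-115) + (17) = -266
Area = |Σ|/2 = 133.
Hole:
Apply Gauss's area formula: 2A = Σ (x_i·y_{i+1} − x_{i+1}·y_i), indices taken mod 4.
Cross-terms: 15, 18, 1, -25  ⇒  Σ = 9
Area = |Σ|/2 = 4.5.
Net area = 133 − 4.5 = 128.5.

128.5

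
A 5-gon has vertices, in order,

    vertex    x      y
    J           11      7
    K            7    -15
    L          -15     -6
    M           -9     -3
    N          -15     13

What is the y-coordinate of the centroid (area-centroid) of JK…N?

Apply Gauss's area formula. First the cross-terms c_i = x_i·y_{i+1} − x_{i+1}·y_i:
  -214, -267, -9, -162, -248  ⇒  2A = -900, A = -450.
Then Σ (y_i + y_{i+1})·c_i = 820, so ȳ = 820 / (6·(-450)) = -41/135.

-41/135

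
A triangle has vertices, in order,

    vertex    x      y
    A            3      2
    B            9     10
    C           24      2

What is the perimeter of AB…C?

|AB| = √((6)² + (8)²) = √100 = 10
|BC| = √((15)² + (-8)²) = √289 = 17
|CA| = √((-21)² + (0)²) = √441 = 21
Perimeter = 10 + 17 + 21 = 48.

48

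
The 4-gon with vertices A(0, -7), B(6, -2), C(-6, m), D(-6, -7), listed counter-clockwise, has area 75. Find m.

The doubled signed area Σ (x_i y_{i+1} − x_{i+1} y_i) is linear in m.
With m=0 it equals 114; the coefficient of m is 12 (from the two edges through C).
So 12·m + 114 = 2·75 = 150 ⇒ m = 3.

3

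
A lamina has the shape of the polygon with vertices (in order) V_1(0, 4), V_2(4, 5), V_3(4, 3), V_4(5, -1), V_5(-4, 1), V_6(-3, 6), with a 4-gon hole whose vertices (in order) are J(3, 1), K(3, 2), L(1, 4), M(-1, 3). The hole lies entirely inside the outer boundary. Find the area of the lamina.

Outer boundary:
Apply the shoelace (surveyor's) formula: 2A = Σ (x_i·y_{i+1} − x_{i+1}·y_i), indices taken mod 6.
Σ = (-16) + (-8) + (-19) + (1) + (-21) + (-12) = -75
Area = |Σ|/2 = 37.5.
Hole:
Σ = (3) + (10) + (7) + (-10) = 10
Area = |Σ|/2 = 5.
Net area = 37.5 − 5 = 32.5.

32.5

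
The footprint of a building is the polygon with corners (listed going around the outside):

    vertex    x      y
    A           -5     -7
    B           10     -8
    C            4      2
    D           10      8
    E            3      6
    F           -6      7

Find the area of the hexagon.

Cross-terms: 110, 52, 12, 36, 57, 77  ⇒  Σ = 344
Area = |Σ|/2 = 172.

172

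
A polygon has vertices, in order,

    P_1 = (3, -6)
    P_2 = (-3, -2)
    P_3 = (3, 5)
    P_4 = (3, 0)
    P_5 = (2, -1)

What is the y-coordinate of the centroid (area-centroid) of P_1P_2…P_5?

Apply the surveyor's formula. First the cross-terms c_i = x_i·y_{i+1} − x_{i+1}·y_i:
  -24, -9, -15, -3, -9  ⇒  2A = -60, A = -30.
Then Σ (y_i + y_{i+1})·c_i = 156, so ȳ = 156 / (6·(-30)) = -13/15.

-13/15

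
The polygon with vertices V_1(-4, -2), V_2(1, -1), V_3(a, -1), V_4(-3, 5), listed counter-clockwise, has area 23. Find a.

Write out the shoelace sum; only the two edges meeting at V_3 involve a:
2·Area = [(1·(-1) − a·(-1)) + (a·5 − (-3)·(-1))] + 32
       = 6·a + 28 = 46
⇒ a = 3.

3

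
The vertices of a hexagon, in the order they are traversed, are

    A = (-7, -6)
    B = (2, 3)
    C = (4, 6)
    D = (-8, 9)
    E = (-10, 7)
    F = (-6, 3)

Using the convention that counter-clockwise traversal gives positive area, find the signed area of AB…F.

Cross-terms: -9, 0, 84, 34, 12, 57  ⇒  Σ = 178
Signed area = Σ/2 = 89 (positive ⇒ counter-clockwise traversal).

89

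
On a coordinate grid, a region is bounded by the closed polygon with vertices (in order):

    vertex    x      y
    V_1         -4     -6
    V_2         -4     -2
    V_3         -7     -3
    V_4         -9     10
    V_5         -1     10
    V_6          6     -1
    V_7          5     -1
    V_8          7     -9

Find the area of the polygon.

185.5

Apply the shoelace formula: 2A = Σ (x_i·y_{i+1} − x_{i+1}·y_i), indices taken mod 8.
Σ = (-16) + (-2) + (-97) + (-80) + (-59) + (-1) + (-38) + (-78) = -371
Area = |Σ|/2 = 185.5.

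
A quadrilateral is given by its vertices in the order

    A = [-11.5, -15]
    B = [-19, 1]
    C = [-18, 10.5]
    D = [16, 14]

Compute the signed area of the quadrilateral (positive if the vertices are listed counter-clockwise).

Apply Gauss's area formula: 2A = Σ (x_i·y_{i+1} − x_{i+1}·y_i), indices taken mod 4.
Σ = (-296.5) + (-181.5) + (-420) + (-79) = -977
Signed area = Σ/2 = -488.5 (negative ⇒ clockwise traversal).

-488.5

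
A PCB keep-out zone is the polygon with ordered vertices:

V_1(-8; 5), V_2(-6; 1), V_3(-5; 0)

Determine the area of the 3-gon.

Apply the surveyor's formula: 2A = Σ (x_i·y_{i+1} − x_{i+1}·y_i), indices taken mod 3.
Cross-terms: 22, 5, -25  ⇒  Σ = 2
Area = |Σ|/2 = 1.

1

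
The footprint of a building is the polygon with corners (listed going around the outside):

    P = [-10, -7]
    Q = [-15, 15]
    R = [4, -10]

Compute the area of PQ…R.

Apply the surveyor's formula: 2A = Σ (x_i·y_{i+1} − x_{i+1}·y_i), indices taken mod 3.
P→Q: (-10)(15) − (-15)(-7) = -255
Q→R: (-15)(-10) − (4)(15) = 90
R→P: (4)(-7) − (-10)(-10) = -128
Σ = -293
Area = |Σ|/2 = 146.5.

146.5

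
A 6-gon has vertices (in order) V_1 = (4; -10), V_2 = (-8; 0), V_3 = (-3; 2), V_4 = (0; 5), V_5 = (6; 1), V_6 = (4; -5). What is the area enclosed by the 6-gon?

Apply the shoelace formula: 2A = Σ (x_i·y_{i+1} − x_{i+1}·y_i), indices taken mod 6.
Σ = (-80) + (-16) + (-15) + (-30) + (-34) + (-20) = -195
Area = |Σ|/2 = 97.5.

97.5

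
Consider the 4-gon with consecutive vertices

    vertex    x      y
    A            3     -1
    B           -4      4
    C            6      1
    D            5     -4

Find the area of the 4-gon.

A→B: (3)(4) − (-4)(-1) = 8
B→C: (-4)(1) − (6)(4) = -28
C→D: (6)(-4) − (5)(1) = -29
D→A: (5)(-1) − (3)(-4) = 7
Σ = -42
Area = |Σ|/2 = 21.

21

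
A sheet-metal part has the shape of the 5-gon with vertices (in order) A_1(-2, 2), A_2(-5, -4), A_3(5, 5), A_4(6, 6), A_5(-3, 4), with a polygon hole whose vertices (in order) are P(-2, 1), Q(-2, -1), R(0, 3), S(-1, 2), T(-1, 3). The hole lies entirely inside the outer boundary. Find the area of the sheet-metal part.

Outer boundary:
Apply the shoelace formula: 2A = Σ (x_i·y_{i+1} − x_{i+1}·y_i), indices taken mod 5.
Σ = (18) + (-5) + (0) + (42) + (2) = 57
Area = |Σ|/2 = 28.5.
Hole:
Σ = (4) + (-6) + (3) + (-1) + (5) = 5
Area = |Σ|/2 = 2.5.
Net area = 28.5 − 2.5 = 26.

26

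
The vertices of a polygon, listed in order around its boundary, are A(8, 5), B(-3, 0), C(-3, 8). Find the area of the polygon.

A→B: (8)(0) − (-3)(5) = 15
B→C: (-3)(8) − (-3)(0) = -24
C→A: (-3)(5) − (8)(8) = -79
Σ = -88
Area = |Σ|/2 = 44.

44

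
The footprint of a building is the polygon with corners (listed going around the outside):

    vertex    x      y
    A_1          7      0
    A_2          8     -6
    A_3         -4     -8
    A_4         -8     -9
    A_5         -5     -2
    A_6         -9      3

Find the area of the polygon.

120.5

Σ = (-42) + (-88) + (-28) + (-29) + (-33) + (-21) = -241
Area = |Σ|/2 = 120.5.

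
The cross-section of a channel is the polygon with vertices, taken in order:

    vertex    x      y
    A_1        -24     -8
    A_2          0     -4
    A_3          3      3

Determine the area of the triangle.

78

Apply the surveyor's formula: 2A = Σ (x_i·y_{i+1} − x_{i+1}·y_i), indices taken mod 3.
Σ = (96) + (12) + (48) = 156
Area = |Σ|/2 = 78.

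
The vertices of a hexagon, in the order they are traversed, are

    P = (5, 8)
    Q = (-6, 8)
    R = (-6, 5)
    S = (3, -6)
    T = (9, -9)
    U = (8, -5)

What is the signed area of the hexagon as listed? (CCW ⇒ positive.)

Apply Gauss's area formula: 2A = Σ (x_i·y_{i+1} − x_{i+1}·y_i), indices taken mod 6.
P→Q: (5)(8) − (-6)(8) = 88
Q→R: (-6)(5) − (-6)(8) = 18
R→S: (-6)(-6) − (3)(5) = 21
S→T: (3)(-9) − (9)(-6) = 27
T→U: (9)(-5) − (8)(-9) = 27
U→P: (8)(8) − (5)(-5) = 89
Σ = 270
Signed area = Σ/2 = 135 (positive ⇒ counter-clockwise traversal).

135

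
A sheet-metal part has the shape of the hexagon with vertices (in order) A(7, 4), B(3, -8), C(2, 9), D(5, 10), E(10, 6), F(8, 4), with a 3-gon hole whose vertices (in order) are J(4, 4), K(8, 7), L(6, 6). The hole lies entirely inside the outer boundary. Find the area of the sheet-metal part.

61

Outer boundary:
Apply Gauss's area formula: 2A = Σ (x_i·y_{i+1} − x_{i+1}·y_i), indices taken mod 6.
Cross-terms: -68, 43, -25, -70, -8, 4  ⇒  Σ = -124
Area = |Σ|/2 = 62.
Hole:
Σ = (-4) + (6) + (0) = 2
Area = |Σ|/2 = 1.
Net area = 62 − 1 = 61.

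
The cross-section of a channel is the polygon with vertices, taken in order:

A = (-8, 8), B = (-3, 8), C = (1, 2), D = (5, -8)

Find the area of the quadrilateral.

Apply the surveyor's formula: 2A = Σ (x_i·y_{i+1} − x_{i+1}·y_i), indices taken mod 4.
Σ = (-40) + (-14) + (-18) + (-24) = -96
Area = |Σ|/2 = 48.

48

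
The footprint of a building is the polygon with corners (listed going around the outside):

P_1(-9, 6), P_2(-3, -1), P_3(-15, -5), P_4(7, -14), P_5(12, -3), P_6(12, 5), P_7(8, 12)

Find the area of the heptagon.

387.5

Apply the shoelace (surveyor's) formula: 2A = Σ (x_i·y_{i+1} − x_{i+1}·y_i), indices taken mod 7.
Σ = (27) + (0) + (245) + (147) + (96) + (104) + (156) = 775
Area = |Σ|/2 = 387.5.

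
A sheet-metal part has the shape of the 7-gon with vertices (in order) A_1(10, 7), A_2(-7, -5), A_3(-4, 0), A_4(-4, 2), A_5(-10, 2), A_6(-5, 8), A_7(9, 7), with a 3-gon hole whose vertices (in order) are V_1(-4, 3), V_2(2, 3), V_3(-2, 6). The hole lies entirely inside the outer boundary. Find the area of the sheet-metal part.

91.5

Outer boundary:
Apply the surveyor's formula: 2A = Σ (x_i·y_{i+1} − x_{i+1}·y_i), indices taken mod 7.
A_1→A_2: (10)(-5) − (-7)(7) = -1
A_2→A_3: (-7)(0) − (-4)(-5) = -20
A_3→A_4: (-4)(2) − (-4)(0) = -8
A_4→A_5: (-4)(2) − (-10)(2) = 12
A_5→A_6: (-10)(8) − (-5)(2) = -70
A_6→A_7: (-5)(7) − (9)(8) = -107
A_7→A_1: (9)(7) − (10)(7) = -7
Σ = -201
Area = |Σ|/2 = 100.5.
Hole:
V_1→V_2: (-4)(3) − (2)(3) = -18
V_2→V_3: (2)(6) − (-2)(3) = 18
V_3→V_1: (-2)(3) − (-4)(6) = 18
Σ = 18
Area = |Σ|/2 = 9.
Net area = 100.5 − 9 = 91.5.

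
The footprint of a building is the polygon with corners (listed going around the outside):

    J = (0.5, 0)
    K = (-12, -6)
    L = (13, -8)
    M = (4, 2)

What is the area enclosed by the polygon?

114

Apply the shoelace (surveyor's) formula: 2A = Σ (x_i·y_{i+1} − x_{i+1}·y_i), indices taken mod 4.
Σ = (-3) + (174) + (58) + (-1) = 228
Area = |Σ|/2 = 114.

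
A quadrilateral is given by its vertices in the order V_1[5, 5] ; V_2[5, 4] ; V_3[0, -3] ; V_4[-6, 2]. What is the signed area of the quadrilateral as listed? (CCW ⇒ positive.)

Apply the shoelace (surveyor's) formula: 2A = Σ (x_i·y_{i+1} − x_{i+1}·y_i), indices taken mod 4.
Σ = (-5) + (-15) + (-18) + (-40) = -78
Signed area = Σ/2 = -39 (negative ⇒ clockwise traversal).

-39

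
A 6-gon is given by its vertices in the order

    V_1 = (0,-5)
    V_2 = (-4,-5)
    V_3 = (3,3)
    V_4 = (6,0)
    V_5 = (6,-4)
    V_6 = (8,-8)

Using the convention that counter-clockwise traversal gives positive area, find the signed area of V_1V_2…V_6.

Cross-terms: -20, 3, -18, -24, -16, -40  ⇒  Σ = -115
Signed area = Σ/2 = -57.5 (negative ⇒ clockwise traversal).

-57.5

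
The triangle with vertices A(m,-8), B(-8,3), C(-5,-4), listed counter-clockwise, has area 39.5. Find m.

The doubled signed area Σ (x_i y_{i+1} − x_{i+1} y_i) is linear in m.
With m=0 it equals 23; the coefficient of m is 7 (from the two edges through A).
So 7·m + 23 = 2·39.5 = 79 ⇒ m = 8.

8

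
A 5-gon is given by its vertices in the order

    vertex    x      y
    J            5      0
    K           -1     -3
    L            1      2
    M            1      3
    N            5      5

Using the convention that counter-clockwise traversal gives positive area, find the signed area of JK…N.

Apply the shoelace formula: 2A = Σ (x_i·y_{i+1} − x_{i+1}·y_i), indices taken mod 5.
J→K: (5)(-3) − (-1)(0) = -15
K→L: (-1)(2) − (1)(-3) = 1
L→M: (1)(3) − (1)(2) = 1
M→N: (1)(5) − (5)(3) = -10
N→J: (5)(0) − (5)(5) = -25
Σ = -48
Signed area = Σ/2 = -24 (negative ⇒ clockwise traversal).

-24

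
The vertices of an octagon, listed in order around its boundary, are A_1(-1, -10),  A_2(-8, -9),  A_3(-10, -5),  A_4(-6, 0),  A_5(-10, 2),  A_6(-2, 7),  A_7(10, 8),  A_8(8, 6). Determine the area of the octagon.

Σ = (-71) + (-50) + (-30) + (-12) + (-66) + (-86) + (-4) + (-74) = -393
Area = |Σ|/2 = 196.5.

196.5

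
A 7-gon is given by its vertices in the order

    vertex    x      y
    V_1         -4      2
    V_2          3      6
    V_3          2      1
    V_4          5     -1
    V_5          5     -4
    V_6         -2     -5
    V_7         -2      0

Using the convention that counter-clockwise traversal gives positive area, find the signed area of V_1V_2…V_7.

Σ = (-30) + (-9) + (-7) + (-15) + (-33) + (-10) + (-4) = -108
Signed area = Σ/2 = -54 (negative ⇒ clockwise traversal).

-54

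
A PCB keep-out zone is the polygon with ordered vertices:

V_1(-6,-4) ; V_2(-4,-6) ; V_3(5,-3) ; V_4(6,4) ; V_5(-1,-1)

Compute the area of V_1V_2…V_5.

48

Apply the surveyor's formula: 2A = Σ (x_i·y_{i+1} − x_{i+1}·y_i), indices taken mod 5.
Σ = (20) + (42) + (38) + (-2) + (-2) = 96
Area = |Σ|/2 = 48.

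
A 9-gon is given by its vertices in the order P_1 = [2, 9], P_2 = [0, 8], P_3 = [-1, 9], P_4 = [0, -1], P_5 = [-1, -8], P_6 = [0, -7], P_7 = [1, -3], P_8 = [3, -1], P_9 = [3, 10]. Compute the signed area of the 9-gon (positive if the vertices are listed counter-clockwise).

Σ = (16) + (8) + (1) + (-1) + (7) + (7) + (8) + (33) + (7) = 86
Signed area = Σ/2 = 43 (positive ⇒ counter-clockwise traversal).

43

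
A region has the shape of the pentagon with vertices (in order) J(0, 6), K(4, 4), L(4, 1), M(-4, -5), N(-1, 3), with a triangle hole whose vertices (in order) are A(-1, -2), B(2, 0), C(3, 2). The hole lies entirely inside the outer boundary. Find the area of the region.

Outer boundary:
Apply the shoelace (surveyor's) formula: 2A = Σ (x_i·y_{i+1} − x_{i+1}·y_i), indices taken mod 5.
Cross-terms: -24, -12, -16, -17, -6  ⇒  Σ = -75
Area = |Σ|/2 = 37.5.
Hole:
Σ = (4) + (4) + (-4) = 4
Area = |Σ|/2 = 2.
Net area = 37.5 − 2 = 35.5.

35.5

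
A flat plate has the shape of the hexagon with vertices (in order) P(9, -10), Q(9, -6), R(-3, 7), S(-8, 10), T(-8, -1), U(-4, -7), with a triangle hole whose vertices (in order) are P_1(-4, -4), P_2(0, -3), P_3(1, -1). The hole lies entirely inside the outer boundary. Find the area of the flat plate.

Outer boundary:
Apply Gauss's area formula: 2A = Σ (x_i·y_{i+1} − x_{i+1}·y_i), indices taken mod 6.
Σ = (36) + (45) + (26) + (88) + (52) + (103) = 350
Area = |Σ|/2 = 175.
Hole:
Apply Gauss's area formula: 2A = Σ (x_i·y_{i+1} − x_{i+1}·y_i), indices taken mod 3.
Σ = (12) + (3) + (-8) = 7
Area = |Σ|/2 = 3.5.
Net area = 175 − 3.5 = 171.5.

171.5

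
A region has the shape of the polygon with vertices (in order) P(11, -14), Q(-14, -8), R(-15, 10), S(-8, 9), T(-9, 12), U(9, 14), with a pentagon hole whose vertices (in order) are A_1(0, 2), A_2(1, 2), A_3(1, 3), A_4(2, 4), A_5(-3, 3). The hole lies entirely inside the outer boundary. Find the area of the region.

Outer boundary:
Apply the surveyor's formula: 2A = Σ (x_i·y_{i+1} − x_{i+1}·y_i), indices taken mod 6.
Σ = (-284) + (-260) + (-55) + (-15) + (-234) + (-280) = -1128
Area = |Σ|/2 = 564.
Hole:
Cross-terms: -2, 1, -2, 18, -6  ⇒  Σ = 9
Area = |Σ|/2 = 4.5.
Net area = 564 − 4.5 = 559.5.

559.5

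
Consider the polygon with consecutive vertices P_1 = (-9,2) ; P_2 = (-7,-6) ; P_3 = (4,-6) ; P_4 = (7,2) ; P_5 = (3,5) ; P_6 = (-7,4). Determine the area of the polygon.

141

Σ = (68) + (66) + (50) + (29) + (47) + (22) = 282
Area = |Σ|/2 = 141.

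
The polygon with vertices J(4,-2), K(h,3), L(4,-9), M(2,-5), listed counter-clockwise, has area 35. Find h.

The doubled signed area Σ (x_i y_{i+1} − x_{i+1} y_i) is linear in h.
With h=0 it equals 14; the coefficient of h is -7 (from the two edges through K).
So -7·h + 14 = 2·35 = 70 ⇒ h = -8.

-8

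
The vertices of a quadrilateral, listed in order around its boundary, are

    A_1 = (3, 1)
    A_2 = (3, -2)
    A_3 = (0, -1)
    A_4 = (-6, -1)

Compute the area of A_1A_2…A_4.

10.5

Σ = (-9) + (-3) + (-6) + (-3) = -21
Area = |Σ|/2 = 10.5.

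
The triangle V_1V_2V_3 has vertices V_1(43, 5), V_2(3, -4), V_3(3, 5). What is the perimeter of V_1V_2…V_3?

90

|V_1V_2| = √((-40)² + (-9)²) = √1681 = 41
|V_2V_3| = √((0)² + (9)²) = √81 = 9
|V_3V_1| = √((40)² + (0)²) = √1600 = 40
Perimeter = 41 + 9 + 40 = 90.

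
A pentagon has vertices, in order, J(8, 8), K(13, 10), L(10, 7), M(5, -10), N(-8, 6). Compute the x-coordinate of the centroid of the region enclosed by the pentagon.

Apply the shoelace formula. First the cross-terms c_i = x_i·y_{i+1} − x_{i+1}·y_i:
  -24, -9, -135, -50, -112  ⇒  2A = -330, A = -165.
Then Σ (x_i + x_{i+1})·c_i = -2586, so x̄ = -2586 / (6·(-165)) = 431/165.

431/165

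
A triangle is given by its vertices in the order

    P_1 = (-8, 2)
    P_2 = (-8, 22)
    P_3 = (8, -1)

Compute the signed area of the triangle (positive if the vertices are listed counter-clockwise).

-160

Apply the shoelace (surveyor's) formula: 2A = Σ (x_i·y_{i+1} − x_{i+1}·y_i), indices taken mod 3.
Σ = (-160) + (-168) + (8) = -320
Signed area = Σ/2 = -160 (negative ⇒ clockwise traversal).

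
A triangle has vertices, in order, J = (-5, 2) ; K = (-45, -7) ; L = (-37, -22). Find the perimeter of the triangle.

98

|JK| = √((-40)² + (-9)²) = √1681 = 41
|KL| = √((8)² + (-15)²) = √289 = 17
|LJ| = √((32)² + (24)²) = √1600 = 40
Perimeter = 41 + 17 + 40 = 98.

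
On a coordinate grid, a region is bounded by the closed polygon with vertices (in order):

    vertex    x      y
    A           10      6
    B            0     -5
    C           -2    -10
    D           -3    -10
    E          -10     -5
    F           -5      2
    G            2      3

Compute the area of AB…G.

118.5

Apply the shoelace formula: 2A = Σ (x_i·y_{i+1} − x_{i+1}·y_i), indices taken mod 7.
A→B: (10)(-5) − (0)(6) = -50
B→C: (0)(-10) − (-2)(-5) = -10
C→D: (-2)(-10) − (-3)(-10) = -10
D→E: (-3)(-5) − (-10)(-10) = -85
E→F: (-10)(2) − (-5)(-5) = -45
F→G: (-5)(3) − (2)(2) = -19
G→A: (2)(6) − (10)(3) = -18
Σ = -237
Area = |Σ|/2 = 118.5.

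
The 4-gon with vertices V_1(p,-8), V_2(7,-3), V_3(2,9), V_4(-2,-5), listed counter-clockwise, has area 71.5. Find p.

-3

The doubled signed area Σ (x_i y_{i+1} − x_{i+1} y_i) is linear in p.
With p=0 it equals 149; the coefficient of p is 2 (from the two edges through V_1).
So 2·p + 149 = 2·71.5 = 143 ⇒ p = -3.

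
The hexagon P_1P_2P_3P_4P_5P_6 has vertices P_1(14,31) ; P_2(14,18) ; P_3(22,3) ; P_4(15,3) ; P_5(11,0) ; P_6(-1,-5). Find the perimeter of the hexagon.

|P_1P_2| = √((0)² + (-13)²) = √169 = 13
|P_2P_3| = √((8)² + (-15)²) = √289 = 17
|P_3P_4| = √((-7)² + (0)²) = √49 = 7
|P_4P_5| = √((-4)² + (-3)²) = √25 = 5
|P_5P_6| = √((-12)² + (-5)²) = √169 = 13
|P_6P_1| = √((15)² + (36)²) = √1521 = 39
Perimeter = 13 + 17 + 7 + 5 + 13 + 39 = 94.

94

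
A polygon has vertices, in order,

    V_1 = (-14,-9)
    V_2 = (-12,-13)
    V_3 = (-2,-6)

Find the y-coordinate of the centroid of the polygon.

Apply Gauss's area formula. First the cross-terms c_i = x_i·y_{i+1} − x_{i+1}·y_i:
  74, 46, -66  ⇒  2A = 54, A = 27.
Then Σ (y_i + y_{i+1})·c_i = -1512, so ȳ = -1512 / (6·27) = -28/3.

-28/3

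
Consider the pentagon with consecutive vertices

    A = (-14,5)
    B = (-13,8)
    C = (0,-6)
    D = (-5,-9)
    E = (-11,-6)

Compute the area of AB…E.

Σ = (-47) + (78) + (-30) + (-69) + (-139) = -207
Area = |Σ|/2 = 103.5.

103.5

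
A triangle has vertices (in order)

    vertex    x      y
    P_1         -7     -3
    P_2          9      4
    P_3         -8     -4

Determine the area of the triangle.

Apply the surveyor's formula: 2A = Σ (x_i·y_{i+1} − x_{i+1}·y_i), indices taken mod 3.
Cross-terms: -1, -4, -4  ⇒  Σ = -9
Area = |Σ|/2 = 4.5.

4.5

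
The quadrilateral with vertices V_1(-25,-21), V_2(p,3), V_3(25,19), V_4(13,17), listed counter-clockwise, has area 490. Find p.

20

Write out the shoelace sum; only the two edges meeting at V_2 involve p:
2·Area = [((-25)·3 − p·(-21)) + (p·19 − 25·3)] + 330
       = 40·p + 180 = 980
⇒ p = 20.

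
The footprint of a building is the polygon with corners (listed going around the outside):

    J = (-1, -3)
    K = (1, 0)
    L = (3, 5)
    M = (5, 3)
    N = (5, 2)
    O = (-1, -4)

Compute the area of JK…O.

Σ = (3) + (5) + (-16) + (-5) + (-18) + (-1) = -32
Area = |Σ|/2 = 16.

16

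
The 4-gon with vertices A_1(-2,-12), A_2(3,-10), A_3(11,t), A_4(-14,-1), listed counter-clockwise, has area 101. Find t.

-7

Write out the shoelace sum; only the two edges meeting at A_3 involve t:
2·Area = [(3·t − 11·(-10)) + (11·(-1) − (-14)·t)] + 222
       = 17·t + 321 = 202
⇒ t = -7.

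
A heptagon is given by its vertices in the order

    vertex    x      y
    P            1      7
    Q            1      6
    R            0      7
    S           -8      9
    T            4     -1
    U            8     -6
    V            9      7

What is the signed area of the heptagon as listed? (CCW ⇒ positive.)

Σ = (-1) + (7) + (56) + (-28) + (-16) + (110) + (56) = 184
Signed area = Σ/2 = 92 (positive ⇒ counter-clockwise traversal).

92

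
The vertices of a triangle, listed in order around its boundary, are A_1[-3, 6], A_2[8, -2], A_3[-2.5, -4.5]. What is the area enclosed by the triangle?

Σ = (-42) + (-41) + (-28.5) = -111.5
Area = |Σ|/2 = 55.75.

55.75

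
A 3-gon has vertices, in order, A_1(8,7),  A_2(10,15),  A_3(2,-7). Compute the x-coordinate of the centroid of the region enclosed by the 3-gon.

Apply the surveyor's formula. First the cross-terms c_i = x_i·y_{i+1} − x_{i+1}·y_i:
  50, -100, 70  ⇒  2A = 20, A = 10.
Then Σ (x_i + x_{i+1})·c_i = 400, so x̄ = 400 / (6·10) = 20/3.

20/3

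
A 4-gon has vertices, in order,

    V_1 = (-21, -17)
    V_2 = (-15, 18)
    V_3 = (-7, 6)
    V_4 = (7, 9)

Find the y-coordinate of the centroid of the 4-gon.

Apply the shoelace (surveyor's) formula. First the cross-terms c_i = x_i·y_{i+1} − x_{i+1}·y_i:
  -633, 36, -105, 70  ⇒  2A = -632, A = -316.
Then Σ (y_i + y_{i+1})·c_i = -1904, so ȳ = -1904 / (6·(-316)) = 238/237.

238/237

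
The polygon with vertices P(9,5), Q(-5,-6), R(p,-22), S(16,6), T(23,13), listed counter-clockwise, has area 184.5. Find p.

The doubled signed area Σ (x_i y_{i+1} − x_{i+1} y_i) is linear in p.
With p=0 it equals 501; the coefficient of p is 12 (from the two edges through R).
So 12·p + 501 = 2·184.5 = 369 ⇒ p = -11.

-11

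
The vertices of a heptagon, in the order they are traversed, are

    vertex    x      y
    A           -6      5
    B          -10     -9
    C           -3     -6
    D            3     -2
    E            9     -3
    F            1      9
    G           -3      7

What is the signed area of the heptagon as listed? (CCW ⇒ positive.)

Apply the shoelace (surveyor's) formula: 2A = Σ (x_i·y_{i+1} − x_{i+1}·y_i), indices taken mod 7.
A→B: (-6)(-9) − (-10)(5) = 104
B→C: (-10)(-6) − (-3)(-9) = 33
C→D: (-3)(-2) − (3)(-6) = 24
D→E: (3)(-3) − (9)(-2) = 9
E→F: (9)(9) − (1)(-3) = 84
F→G: (1)(7) − (-3)(9) = 34
G→A: (-3)(5) − (-6)(7) = 27
Σ = 315
Signed area = Σ/2 = 157.5 (positive ⇒ counter-clockwise traversal).

157.5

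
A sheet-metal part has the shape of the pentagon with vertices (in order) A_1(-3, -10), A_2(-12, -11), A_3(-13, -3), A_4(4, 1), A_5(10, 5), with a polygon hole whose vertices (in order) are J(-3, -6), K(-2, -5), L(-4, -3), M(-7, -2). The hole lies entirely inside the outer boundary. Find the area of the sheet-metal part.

129

Outer boundary:
Cross-terms: -87, -107, -1, 10, -85  ⇒  Σ = -270
Area = |Σ|/2 = 135.
Hole:
Cross-terms: 3, -14, -13, 36  ⇒  Σ = 12
Area = |Σ|/2 = 6.
Net area = 135 − 6 = 129.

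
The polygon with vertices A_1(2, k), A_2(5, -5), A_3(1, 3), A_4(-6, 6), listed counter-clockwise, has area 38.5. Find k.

Write out the shoelace sum; only the two edges meeting at A_1 involve k:
2·Area = [((-6)·k − 2·6) + (2·(-5) − 5·k)] + 44
       = -11·k + 22 = 77
⇒ k = -5.

-5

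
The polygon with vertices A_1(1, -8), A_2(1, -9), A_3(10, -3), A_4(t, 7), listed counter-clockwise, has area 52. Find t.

9

Write out the shoelace sum; only the two edges meeting at A_4 involve t:
2·Area = [(10·7 − t·(-3)) + (t·(-8) − 1·7)] + 86
       = -5·t + 149 = 104
⇒ t = 9.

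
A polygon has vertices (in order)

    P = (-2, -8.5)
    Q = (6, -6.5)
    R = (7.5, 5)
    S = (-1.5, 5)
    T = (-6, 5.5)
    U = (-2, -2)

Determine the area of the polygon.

122.75

Apply the shoelace formula: 2A = Σ (x_i·y_{i+1} − x_{i+1}·y_i), indices taken mod 6.
Σ = (64) + (78.75) + (45) + (21.75) + (23) + (13) = 245.5
Area = |Σ|/2 = 122.75.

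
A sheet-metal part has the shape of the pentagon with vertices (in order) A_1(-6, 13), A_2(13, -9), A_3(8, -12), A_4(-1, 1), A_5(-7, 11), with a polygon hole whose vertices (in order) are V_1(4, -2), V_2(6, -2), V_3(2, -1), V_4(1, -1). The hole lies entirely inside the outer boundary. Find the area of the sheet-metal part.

114.5

Outer boundary:
Σ = (-115) + (-84) + (-4) + (-4) + (-25) = -232
Area = |Σ|/2 = 116.
Hole:
Apply the shoelace formula: 2A = Σ (x_i·y_{i+1} − x_{i+1}·y_i), indices taken mod 4.
Σ = (4) + (-2) + (-1) + (2) = 3
Area = |Σ|/2 = 1.5.
Net area = 116 − 1.5 = 114.5.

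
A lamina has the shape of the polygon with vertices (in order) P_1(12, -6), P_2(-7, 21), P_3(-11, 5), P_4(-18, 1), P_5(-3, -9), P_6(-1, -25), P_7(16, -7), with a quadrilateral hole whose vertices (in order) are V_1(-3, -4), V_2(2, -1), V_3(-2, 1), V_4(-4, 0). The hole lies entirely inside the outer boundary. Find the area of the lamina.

Outer boundary:
Apply the shoelace (surveyor's) formula: 2A = Σ (x_i·y_{i+1} − x_{i+1}·y_i), indices taken mod 7.
Σ = (210) + (196) + (79) + (165) + (66) + (407) + (-12) = 1111
Area = |Σ|/2 = 555.5.
Hole:
Cross-terms: 11, 0, 4, 16  ⇒  Σ = 31
Area = |Σ|/2 = 15.5.
Net area = 555.5 − 15.5 = 540.

540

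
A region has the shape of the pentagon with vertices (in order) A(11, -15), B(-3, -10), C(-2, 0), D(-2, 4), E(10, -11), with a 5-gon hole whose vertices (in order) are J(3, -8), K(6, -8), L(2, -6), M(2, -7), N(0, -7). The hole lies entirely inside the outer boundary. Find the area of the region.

110.5

Outer boundary:
Σ = (-155) + (-20) + (-8) + (-18) + (-29) = -230
Area = |Σ|/2 = 115.
Hole:
Apply the shoelace formula: 2A = Σ (x_i·y_{i+1} − x_{i+1}·y_i), indices taken mod 5.
Σ = (24) + (-20) + (-2) + (-14) + (21) = 9
Area = |Σ|/2 = 4.5.
Net area = 115 − 4.5 = 110.5.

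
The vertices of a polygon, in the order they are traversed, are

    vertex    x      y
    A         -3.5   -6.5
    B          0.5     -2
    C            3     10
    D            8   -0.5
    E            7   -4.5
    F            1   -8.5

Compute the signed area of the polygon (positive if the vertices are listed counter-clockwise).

-92

Apply Gauss's area formula: 2A = Σ (x_i·y_{i+1} − x_{i+1}·y_i), indices taken mod 6.
Cross-terms: 10.25, 11, -81.5, -32.5, -55, -36.25  ⇒  Σ = -184
Signed area = Σ/2 = -92 (negative ⇒ clockwise traversal).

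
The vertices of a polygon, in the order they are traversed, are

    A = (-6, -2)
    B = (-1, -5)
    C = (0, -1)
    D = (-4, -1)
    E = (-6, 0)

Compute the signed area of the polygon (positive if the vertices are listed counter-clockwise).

Apply Gauss's area formula: 2A = Σ (x_i·y_{i+1} − x_{i+1}·y_i), indices taken mod 5.
Σ = (28) + (1) + (-4) + (-6) + (12) = 31
Signed area = Σ/2 = 15.5 (positive ⇒ counter-clockwise traversal).

15.5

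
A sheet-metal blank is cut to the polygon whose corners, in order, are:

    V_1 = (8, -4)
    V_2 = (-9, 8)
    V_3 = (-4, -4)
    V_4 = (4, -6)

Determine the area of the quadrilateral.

84

Σ = (28) + (68) + (40) + (32) = 168
Area = |Σ|/2 = 84.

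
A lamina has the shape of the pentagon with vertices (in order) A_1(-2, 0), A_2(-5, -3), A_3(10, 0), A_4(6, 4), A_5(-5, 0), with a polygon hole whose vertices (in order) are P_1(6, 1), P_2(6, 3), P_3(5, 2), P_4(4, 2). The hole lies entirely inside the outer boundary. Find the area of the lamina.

46.5

Outer boundary:
Σ = (6) + (30) + (40) + (20) + (0) = 96
Area = |Σ|/2 = 48.
Hole:
Apply the surveyor's formula: 2A = Σ (x_i·y_{i+1} − x_{i+1}·y_i), indices taken mod 4.
Σ = (12) + (-3) + (2) + (-8) = 3
Area = |Σ|/2 = 1.5.
Net area = 48 − 1.5 = 46.5.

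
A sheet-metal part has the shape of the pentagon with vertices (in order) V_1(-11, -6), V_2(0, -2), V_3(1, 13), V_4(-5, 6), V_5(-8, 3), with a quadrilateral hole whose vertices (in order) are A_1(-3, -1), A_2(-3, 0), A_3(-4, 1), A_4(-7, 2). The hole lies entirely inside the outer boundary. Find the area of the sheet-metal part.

Outer boundary:
Σ = (22) + (2) + (71) + (33) + (81) = 209
Area = |Σ|/2 = 104.5.
Hole:
A_1→A_2: (-3)(0) − (-3)(-1) = -3
A_2→A_3: (-3)(1) − (-4)(0) = -3
A_3→A_4: (-4)(2) − (-7)(1) = -1
A_4→A_1: (-7)(-1) − (-3)(2) = 13
Σ = 6
Area = |Σ|/2 = 3.
Net area = 104.5 − 3 = 101.5.

101.5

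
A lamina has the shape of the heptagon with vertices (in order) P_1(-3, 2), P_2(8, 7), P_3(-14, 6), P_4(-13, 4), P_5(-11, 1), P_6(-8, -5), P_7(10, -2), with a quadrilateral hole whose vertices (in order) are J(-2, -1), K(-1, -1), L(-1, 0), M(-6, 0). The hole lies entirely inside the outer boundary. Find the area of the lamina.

149.5

Outer boundary:
Apply the shoelace formula: 2A = Σ (x_i·y_{i+1} − x_{i+1}·y_i), indices taken mod 7.
Cross-terms: -37, 146, 22, 31, 63, 66, 14  ⇒  Σ = 305
Area = |Σ|/2 = 152.5.
Hole:
Σ = (1) + (-1) + (0) + (6) = 6
Area = |Σ|/2 = 3.
Net area = 152.5 − 3 = 149.5.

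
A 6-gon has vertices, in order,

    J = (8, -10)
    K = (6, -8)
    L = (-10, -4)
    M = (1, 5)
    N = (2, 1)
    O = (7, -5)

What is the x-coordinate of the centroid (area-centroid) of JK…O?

Apply the shoelace (surveyor's) formula. First the cross-terms c_i = x_i·y_{i+1} − x_{i+1}·y_i:
  -4, -104, -46, -9, -17, -30  ⇒  2A = -210, A = -105.
Then Σ (x_i + x_{i+1})·c_i = 144, so x̄ = 144 / (6·(-105)) = -8/35.

-8/35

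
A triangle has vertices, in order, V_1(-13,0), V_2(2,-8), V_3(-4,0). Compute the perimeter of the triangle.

|V_1V_2| = √((15)² + (-8)²) = √289 = 17
|V_2V_3| = √((-6)² + (8)²) = √100 = 10
|V_3V_1| = √((-9)² + (0)²) = √81 = 9
Perimeter = 17 + 10 + 9 = 36.

36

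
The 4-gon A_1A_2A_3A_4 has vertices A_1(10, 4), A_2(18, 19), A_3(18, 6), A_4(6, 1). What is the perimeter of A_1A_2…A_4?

48

|A_1A_2| = √((8)² + (15)²) = √289 = 17
|A_2A_3| = √((0)² + (-13)²) = √169 = 13
|A_3A_4| = √((-12)² + (-5)²) = √169 = 13
|A_4A_1| = √((4)² + (3)²) = √25 = 5
Perimeter = 17 + 13 + 13 + 5 = 48.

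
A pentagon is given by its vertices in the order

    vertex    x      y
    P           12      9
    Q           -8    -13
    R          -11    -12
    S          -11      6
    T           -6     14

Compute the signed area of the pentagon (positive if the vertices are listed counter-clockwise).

-334.5

Apply the surveyor's formula: 2A = Σ (x_i·y_{i+1} − x_{i+1}·y_i), indices taken mod 5.
P→Q: (12)(-13) − (-8)(9) = -84
Q→R: (-8)(-12) − (-11)(-13) = -47
R→S: (-11)(6) − (-11)(-12) = -198
S→T: (-11)(14) − (-6)(6) = -118
T→P: (-6)(9) − (12)(14) = -222
Σ = -669
Signed area = Σ/2 = -334.5 (negative ⇒ clockwise traversal).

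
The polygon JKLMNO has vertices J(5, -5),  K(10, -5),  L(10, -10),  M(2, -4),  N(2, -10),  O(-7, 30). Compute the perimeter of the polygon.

104

|JK| = √((5)² + (0)²) = √25 = 5
|KL| = √((0)² + (-5)²) = √25 = 5
|LM| = √((-8)² + (6)²) = √100 = 10
|MN| = √((0)² + (-6)²) = √36 = 6
|NO| = √((-9)² + (40)²) = √1681 = 41
|OJ| = √((12)² + (-35)²) = √1369 = 37
Perimeter = 5 + 5 + 10 + 6 + 41 + 37 = 104.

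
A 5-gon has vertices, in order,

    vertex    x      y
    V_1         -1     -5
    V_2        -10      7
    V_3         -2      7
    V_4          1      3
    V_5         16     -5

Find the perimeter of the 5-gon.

|V_1V_2| = √((-9)² + (12)²) = √225 = 15
|V_2V_3| = √((8)² + (0)²) = √64 = 8
|V_3V_4| = √((3)² + (-4)²) = √25 = 5
|V_4V_5| = √((15)² + (-8)²) = √289 = 17
|V_5V_1| = √((-17)² + (0)²) = √289 = 17
Perimeter = 15 + 8 + 5 + 17 + 17 = 62.

62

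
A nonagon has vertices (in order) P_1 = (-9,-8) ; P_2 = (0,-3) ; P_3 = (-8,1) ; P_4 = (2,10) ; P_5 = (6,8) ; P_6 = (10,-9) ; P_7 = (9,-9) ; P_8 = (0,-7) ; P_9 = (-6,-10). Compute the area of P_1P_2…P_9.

Σ = (27) + (-24) + (-82) + (-44) + (-134) + (-9) + (-63) + (-42) + (-42) = -413
Area = |Σ|/2 = 206.5.

206.5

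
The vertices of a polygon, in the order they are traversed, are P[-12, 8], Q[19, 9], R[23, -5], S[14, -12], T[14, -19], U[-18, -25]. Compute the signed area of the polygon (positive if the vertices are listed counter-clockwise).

Σ = (-260) + (-302) + (-206) + (-98) + (-692) + (-444) = -2002
Signed area = Σ/2 = -1001 (negative ⇒ clockwise traversal).

-1001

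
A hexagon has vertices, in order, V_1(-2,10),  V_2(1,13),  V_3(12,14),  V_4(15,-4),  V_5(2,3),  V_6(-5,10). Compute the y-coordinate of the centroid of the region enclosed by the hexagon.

1240/189

Apply the surveyor's formula. First the cross-terms c_i = x_i·y_{i+1} − x_{i+1}·y_i:
  -36, -142, -258, 53, 35, -30  ⇒  2A = -378, A = -189.
Then Σ (y_i + y_{i+1})·c_i = -7440, so ȳ = -7440 / (6·(-189)) = 1240/189.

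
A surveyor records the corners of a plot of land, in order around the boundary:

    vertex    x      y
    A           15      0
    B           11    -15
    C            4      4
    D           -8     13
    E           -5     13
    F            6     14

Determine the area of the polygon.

Apply the shoelace (surveyor's) formula: 2A = Σ (x_i·y_{i+1} − x_{i+1}·y_i), indices taken mod 6.
Σ = (-225) + (104) + (84) + (-39) + (-148) + (-210) = -434
Area = |Σ|/2 = 217.

217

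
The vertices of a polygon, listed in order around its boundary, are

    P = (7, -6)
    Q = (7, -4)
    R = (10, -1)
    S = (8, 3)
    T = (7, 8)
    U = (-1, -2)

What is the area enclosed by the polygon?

71

Apply the surveyor's formula: 2A = Σ (x_i·y_{i+1} − x_{i+1}·y_i), indices taken mod 6.
Cross-terms: 14, 33, 38, 43, -6, 20  ⇒  Σ = 142
Area = |Σ|/2 = 71.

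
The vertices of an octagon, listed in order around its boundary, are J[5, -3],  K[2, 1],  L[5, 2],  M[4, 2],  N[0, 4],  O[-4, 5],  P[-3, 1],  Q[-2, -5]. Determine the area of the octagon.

Σ = (11) + (-1) + (2) + (16) + (16) + (11) + (17) + (31) = 103
Area = |Σ|/2 = 51.5.

51.5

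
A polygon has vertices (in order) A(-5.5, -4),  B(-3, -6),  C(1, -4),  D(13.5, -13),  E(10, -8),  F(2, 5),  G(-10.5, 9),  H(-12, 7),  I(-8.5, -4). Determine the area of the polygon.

196.25

Σ = (21) + (18) + (41) + (22) + (66) + (70.5) + (34.5) + (107.5) + (12) = 392.5
Area = |Σ|/2 = 196.25.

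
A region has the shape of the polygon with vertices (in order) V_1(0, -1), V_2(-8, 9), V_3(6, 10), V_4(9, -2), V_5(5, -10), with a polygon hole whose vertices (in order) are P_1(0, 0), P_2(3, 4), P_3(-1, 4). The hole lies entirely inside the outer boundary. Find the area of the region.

Outer boundary:
Cross-terms: -8, -134, -102, -80, -5  ⇒  Σ = -329
Area = |Σ|/2 = 164.5.
Hole:
Apply Gauss's area formula: 2A = Σ (x_i·y_{i+1} − x_{i+1}·y_i), indices taken mod 3.
Σ = (0) + (16) + (0) = 16
Area = |Σ|/2 = 8.
Net area = 164.5 − 8 = 156.5.

156.5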